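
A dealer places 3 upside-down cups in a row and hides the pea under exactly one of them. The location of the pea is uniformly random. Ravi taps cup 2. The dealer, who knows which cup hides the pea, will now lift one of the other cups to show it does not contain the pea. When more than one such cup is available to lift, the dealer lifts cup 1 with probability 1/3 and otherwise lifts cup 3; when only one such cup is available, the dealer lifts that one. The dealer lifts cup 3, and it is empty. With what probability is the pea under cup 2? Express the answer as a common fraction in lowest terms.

Consider each possible location of the pea in turn.
If it is under cup 1 (prior 1/3): only cup 3 is available, probability 1; weight (1/3)·1 = 1/3.
If it is under cup 2 (prior 1/3): cup 1 is available but not opened, probability 2/3; weight (1/3)·(2/3) = 2/9.
If it is under cup 3 (prior 1/3): the dealer opened cup 3, so this case is ruled out; weight (1/3)·0 = 0.
The weights sum to 5/9.
So P(the pea under cup 2 | the dealer opened cup 3) = (2/9) / (5/9) = 2/5.

2/5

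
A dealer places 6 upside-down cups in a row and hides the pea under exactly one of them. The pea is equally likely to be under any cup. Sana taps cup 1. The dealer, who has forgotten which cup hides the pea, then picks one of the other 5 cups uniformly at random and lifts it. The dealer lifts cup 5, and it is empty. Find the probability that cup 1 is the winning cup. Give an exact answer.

1/5

Apply Bayes' rule, conditioning on where the pea actually is.
If it is under any of cups 1, 2, 3, 4, and 6 (prior 1/6 each): the dealer picks cup 5 with probability 1/5 regardless, and it is not the prize; weight (1/6)·(1/5) = 1/30 each.
If it is under cup 5 (prior 1/6): the dealer opened cup 5, so this case is ruled out; weight (1/6)·0 = 0.
The weights sum to 1/6.
So P(the pea under cup 1 | the dealer opened cup 5) = (1/30) / (1/6) = 1/5.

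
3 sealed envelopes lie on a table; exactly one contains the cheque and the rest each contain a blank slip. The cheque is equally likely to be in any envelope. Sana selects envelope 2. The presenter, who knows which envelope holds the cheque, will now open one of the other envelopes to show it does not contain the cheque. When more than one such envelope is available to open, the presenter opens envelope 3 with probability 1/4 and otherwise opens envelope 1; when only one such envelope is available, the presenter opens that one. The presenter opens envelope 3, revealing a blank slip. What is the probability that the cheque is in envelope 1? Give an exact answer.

Apply Bayes' rule, conditioning on where the cheque actually is.
If it is in envelope 1 (prior 1/3): only envelope 3 is available, probability 1; weight (1/3)·1 = 1/3.
If it is in envelope 2 (prior 1/3): envelope 3 is available, opened with probability 1/4; weight (1/3)·(1/4) = 1/12.
If it is in envelope 3 (prior 1/3): the presenter opened envelope 3, so this case is ruled out; weight (1/3)·0 = 0.
The weights sum to 5/12.
So P(the cheque in envelope 1 | the presenter opened envelope 3) = (1/3) / (5/12) = 4/5.

4/5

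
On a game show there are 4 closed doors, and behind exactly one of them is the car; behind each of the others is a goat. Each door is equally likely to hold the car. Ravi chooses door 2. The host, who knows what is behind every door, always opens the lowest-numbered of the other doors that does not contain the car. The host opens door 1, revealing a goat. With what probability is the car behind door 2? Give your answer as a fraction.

Apply Bayes' rule, conditioning on where the car actually is.
If it is behind door 1 (prior 1/4): the host opened door 1, so this case is ruled out; weight (1/4)·0 = 0.
If it is behind any of doors 2, 3, and 4 (prior 1/4 each): door 1 is the lowest-numbered option available, probability 1; weight (1/4)·1 = 1/4 each.
The weights sum to 3/4.
So P(the car behind door 2 | the host opened door 1) = (1/4) / (3/4) = 1/3.

1/3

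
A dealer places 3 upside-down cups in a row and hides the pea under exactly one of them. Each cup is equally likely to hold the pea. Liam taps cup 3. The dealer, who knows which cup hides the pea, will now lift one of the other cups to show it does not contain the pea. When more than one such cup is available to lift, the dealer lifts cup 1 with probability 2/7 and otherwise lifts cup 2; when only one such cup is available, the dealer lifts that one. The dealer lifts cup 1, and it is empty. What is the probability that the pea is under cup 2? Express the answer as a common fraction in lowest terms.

Condition on the true location of the pea.
If it is under cup 1 (prior 1/3): the dealer opened cup 1, so this case is ruled out; weight (1/3)·0 = 0.
If it is under cup 2 (prior 1/3): only cup 1 is available, probability 1; weight (1/3)·1 = 1/3.
If it is under cup 3 (prior 1/3): cup 1 is available, opened with probability 2/7; weight (1/3)·(2/7) = 2/21.
The weights sum to 3/7.
So P(the pea under cup 2 | the dealer opened cup 1) = (1/3) / (3/7) = 7/9.

7/9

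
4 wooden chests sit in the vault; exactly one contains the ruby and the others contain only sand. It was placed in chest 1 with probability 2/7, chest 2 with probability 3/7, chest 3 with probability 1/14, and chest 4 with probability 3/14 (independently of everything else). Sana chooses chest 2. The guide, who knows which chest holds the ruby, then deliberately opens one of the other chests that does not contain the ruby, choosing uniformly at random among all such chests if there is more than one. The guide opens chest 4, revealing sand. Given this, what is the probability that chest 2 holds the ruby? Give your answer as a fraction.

Consider each possible location of the ruby in turn.
If it is in chest 1 (prior 2/7): the guide has 2 equally likely choices, so probability 1/2; weight (2/7)·(1/2) = 1/7.
If it is in chest 2 (prior 3/7): the guide has 3 equally likely choices, so probability 1/3; weight (3/7)·(1/3) = 1/7.
If it is in chest 3 (prior 1/14): the guide has 2 equally likely choices, so probability 1/2; weight (1/14)·(1/2) = 1/28.
If it is in chest 4 (prior 3/14): the guide opened chest 4, so this case is ruled out; weight (3/14)·0 = 0.
The weights sum to 9/28.
So P(the ruby in chest 2 | the guide opened chest 4) = (1/7) / (9/28) = 4/9.

4/9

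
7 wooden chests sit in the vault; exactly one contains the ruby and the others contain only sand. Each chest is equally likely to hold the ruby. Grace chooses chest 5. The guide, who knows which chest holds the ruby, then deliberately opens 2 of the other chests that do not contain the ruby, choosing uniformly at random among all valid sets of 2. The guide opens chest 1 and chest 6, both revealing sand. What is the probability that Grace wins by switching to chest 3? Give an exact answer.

Consider each possible location of the ruby in turn.
If it is in either of chests 1 and 6 (prior 1/7 each): that chest was opened and seen not to hold the prize — ruled out; weight (1/7)·0 = 0 each.
If it is in any of chests 2, 3, 4, and 7 (prior 1/7 each): the guide has 10 equally likely choices, so probability 1/10; weight (1/7)·(1/10) = 1/70 each.
If it is in chest 5 (prior 1/7): the guide has 15 equally likely choices, so probability 1/15; weight (1/7)·(1/15) = 1/105.
The weights sum to 1/15.
So P(the ruby in chest 3 | the guide opened chest 1 and chest 6) = (1/70) / (1/15) = 3/14.

3/14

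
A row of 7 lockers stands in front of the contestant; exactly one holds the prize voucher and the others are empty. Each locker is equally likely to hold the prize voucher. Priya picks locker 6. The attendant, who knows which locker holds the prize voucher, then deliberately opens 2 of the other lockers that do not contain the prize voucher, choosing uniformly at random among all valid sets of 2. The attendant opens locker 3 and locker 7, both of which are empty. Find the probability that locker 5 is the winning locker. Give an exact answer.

Consider each possible location of the prize voucher in turn.
If it is in any of lockers 1, 2, 4, and 5 (prior 1/7 each): the attendant has 10 equally likely choices, so probability 1/10; weight (1/7)·(1/10) = 1/70 each.
If it is in either of lockers 3 and 7 (prior 1/7 each): that locker was opened and seen not to hold the prize — ruled out; weight (1/7)·0 = 0 each.
If it is in locker 6 (prior 1/7): the attendant has 15 equally likely choices, so probability 1/15; weight (1/7)·(1/15) = 1/105.
The weights sum to 1/15.
So P(the prize voucher in locker 5 | the attendant opened locker 3 and locker 7) = (1/70) / (1/15) = 3/14.

3/14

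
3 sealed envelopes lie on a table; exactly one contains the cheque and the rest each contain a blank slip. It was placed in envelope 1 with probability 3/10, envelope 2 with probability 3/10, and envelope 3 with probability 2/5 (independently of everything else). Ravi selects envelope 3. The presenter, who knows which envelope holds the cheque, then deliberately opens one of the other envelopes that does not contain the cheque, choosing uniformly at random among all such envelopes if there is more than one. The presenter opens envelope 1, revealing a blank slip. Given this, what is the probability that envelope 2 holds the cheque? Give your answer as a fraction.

Consider each possible location of the cheque in turn.
If it is in envelope 1 (prior 3/10): the presenter opened envelope 1, so this case is ruled out; weight (3/10)·0 = 0.
If it is in envelope 2 (prior 3/10): the presenter has no choice, probability 1; weight (3/10)·1 = 3/10.
If it is in envelope 3 (prior 2/5): the presenter has 2 equally likely choices, so probability 1/2; weight (2/5)·(1/2) = 1/5.
The weights sum to 1/2.
So P(the cheque in envelope 2 | the presenter opened envelope 1) = (3/10) / (1/2) = 3/5.

3/5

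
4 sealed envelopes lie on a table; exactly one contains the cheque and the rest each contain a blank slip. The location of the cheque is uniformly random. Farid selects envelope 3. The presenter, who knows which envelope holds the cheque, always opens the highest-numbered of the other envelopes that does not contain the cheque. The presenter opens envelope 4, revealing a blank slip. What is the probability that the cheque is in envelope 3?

1/3

Consider each possible location of the cheque in turn.
If it is in any of envelopes 1, 2, and 3 (prior 1/4 each): envelope 4 is the highest-numbered option available, probability 1; weight (1/4)·1 = 1/4 each.
If it is in envelope 4 (prior 1/4): the presenter opened envelope 4, so this case is ruled out; weight (1/4)·0 = 0.
The weights sum to 3/4.
So P(the cheque in envelope 3 | the presenter opened envelope 4) = (1/4) / (3/4) = 1/3.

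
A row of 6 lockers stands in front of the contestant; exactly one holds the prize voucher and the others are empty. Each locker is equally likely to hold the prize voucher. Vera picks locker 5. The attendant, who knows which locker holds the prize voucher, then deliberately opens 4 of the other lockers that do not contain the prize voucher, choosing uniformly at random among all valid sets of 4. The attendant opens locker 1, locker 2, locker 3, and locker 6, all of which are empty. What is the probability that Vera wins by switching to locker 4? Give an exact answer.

5/6

Apply Bayes' rule, conditioning on where the prize voucher actually is.
If it is in any of lockers 1, 2, 3, and 6 (prior 1/6 each): that locker was opened and seen not to hold the prize — ruled out; weight (1/6)·0 = 0 each.
If it is in locker 4 (prior 1/6): the attendant has no choice, probability 1; weight (1/6)·1 = 1/6.
If it is in locker 5 (prior 1/6): the attendant has 5 equally likely choices, so probability 1/5; weight (1/6)·(1/5) = 1/30.
The weights sum to 1/5.
So P(the prize voucher in locker 4 | the attendant opened locker 1, locker 2, locker 3, and locker 6) = (1/6) / (1/5) = 5/6.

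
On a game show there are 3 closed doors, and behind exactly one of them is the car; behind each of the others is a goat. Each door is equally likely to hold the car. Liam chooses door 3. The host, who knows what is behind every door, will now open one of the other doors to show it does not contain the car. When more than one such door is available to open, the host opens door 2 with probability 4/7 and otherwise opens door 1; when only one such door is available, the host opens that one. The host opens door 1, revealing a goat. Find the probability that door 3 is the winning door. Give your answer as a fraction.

3/10

Apply Bayes' rule, conditioning on where the car actually is.
If it is behind door 1 (prior 1/3): the host opened door 1, so this case is ruled out; weight (1/3)·0 = 0.
If it is behind door 2 (prior 1/3): only door 1 is available, probability 1; weight (1/3)·1 = 1/3.
If it is behind door 3 (prior 1/3): door 2 is available but not opened, probability 3/7; weight (1/3)·(3/7) = 1/7.
The weights sum to 10/21.
So P(the car behind door 3 | the host opened door 1) = (1/7) / (10/21) = 3/10.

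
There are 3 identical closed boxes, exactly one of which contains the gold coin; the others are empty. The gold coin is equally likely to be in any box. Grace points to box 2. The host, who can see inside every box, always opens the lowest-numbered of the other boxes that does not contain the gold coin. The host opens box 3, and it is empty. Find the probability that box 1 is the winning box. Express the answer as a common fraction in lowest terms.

1

Apply Bayes' rule, conditioning on where the gold coin actually is.
If it is in box 1 (prior 1/3): box 3 is the lowest-numbered option available, probability 1; weight (1/3)·1 = 1/3.
If it is in box 2 (prior 1/3): the host would have opened box 1 instead, probability 0; weight (1/3)·0 = 0.
If it is in box 3 (prior 1/3): the host opened box 3, so this case is ruled out; weight (1/3)·0 = 0.
The weights sum to 1/3.
So P(the gold coin in box 1 | the host opened box 3) = (1/3) / (1/3) = 1.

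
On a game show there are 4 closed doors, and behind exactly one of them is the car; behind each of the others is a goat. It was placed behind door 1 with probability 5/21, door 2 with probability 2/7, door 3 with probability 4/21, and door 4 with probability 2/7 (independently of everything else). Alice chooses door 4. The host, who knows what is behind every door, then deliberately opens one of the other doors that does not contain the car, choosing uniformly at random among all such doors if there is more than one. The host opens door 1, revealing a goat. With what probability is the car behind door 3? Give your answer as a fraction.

2/7

Consider each possible location of the car in turn.
If it is behind door 1 (prior 5/21): the host opened door 1, so this case is ruled out; weight (5/21)·0 = 0.
If it is behind door 2 (prior 2/7): the host has 2 equally likely choices, so probability 1/2; weight (2/7)·(1/2) = 1/7.
If it is behind door 3 (prior 4/21): the host has 2 equally likely choices, so probability 1/2; weight (4/21)·(1/2) = 2/21.
If it is behind door 4 (prior 2/7): the host has 3 equally likely choices, so probability 1/3; weight (2/7)·(1/3) = 2/21.
The weights sum to 1/3.
So P(the car behind door 3 | the host opened door 1) = (2/21) / (1/3) = 2/7.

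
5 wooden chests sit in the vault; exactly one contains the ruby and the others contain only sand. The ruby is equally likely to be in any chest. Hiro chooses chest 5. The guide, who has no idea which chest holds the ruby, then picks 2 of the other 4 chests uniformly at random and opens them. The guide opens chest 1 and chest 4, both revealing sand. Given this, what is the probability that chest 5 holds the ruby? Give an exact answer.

1/3

Because the guide chose which chests to open without knowing where the ruby is, the choice is independent of the prize location. Learning that none of the 2 opened chests holds the ruby simply rules out those 2 locations and leaves the remaining 3 chests still equally likely by symmetry.
So P(the ruby in chest 5) = 1/3.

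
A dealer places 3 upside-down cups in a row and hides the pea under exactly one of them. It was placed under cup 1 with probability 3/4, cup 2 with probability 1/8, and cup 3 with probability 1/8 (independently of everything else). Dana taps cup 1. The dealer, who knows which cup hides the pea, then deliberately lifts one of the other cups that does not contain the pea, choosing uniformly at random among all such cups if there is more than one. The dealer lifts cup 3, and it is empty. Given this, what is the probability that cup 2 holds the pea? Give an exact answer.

Condition on the true location of the pea.
If it is under cup 1 (prior 3/4): the dealer has 2 equally likely choices, so probability 1/2; weight (3/4)·(1/2) = 3/8.
If it is under cup 2 (prior 1/8): the dealer has no choice, probability 1; weight (1/8)·1 = 1/8.
If it is under cup 3 (prior 1/8): the dealer opened cup 3, so this case is ruled out; weight (1/8)·0 = 0.
The weights sum to 1/2.
So P(the pea under cup 2 | the dealer opened cup 3) = (1/8) / (1/2) = 1/4.

1/4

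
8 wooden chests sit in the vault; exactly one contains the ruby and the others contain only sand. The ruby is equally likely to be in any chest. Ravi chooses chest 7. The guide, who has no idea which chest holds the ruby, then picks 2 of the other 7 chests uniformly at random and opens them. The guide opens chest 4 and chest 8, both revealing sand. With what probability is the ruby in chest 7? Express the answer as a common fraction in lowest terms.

Condition on the true location of the ruby.
If it is in any of chests 1, 2, 3, 5, 6, and 7 (prior 1/8 each): the guide picks exactly this set with probability 1/21 regardless, and none is the prize; weight (1/8)·(1/21) = 1/168 each.
If it is in either of chests 4 and 8 (prior 1/8 each): that chest was opened and seen not to hold the prize — ruled out; weight (1/8)·0 = 0 each.
The weights sum to 1/28.
So P(the ruby in chest 7 | the guide opened chest 4 and chest 8) = (1/168) / (1/28) = 1/6.

1/6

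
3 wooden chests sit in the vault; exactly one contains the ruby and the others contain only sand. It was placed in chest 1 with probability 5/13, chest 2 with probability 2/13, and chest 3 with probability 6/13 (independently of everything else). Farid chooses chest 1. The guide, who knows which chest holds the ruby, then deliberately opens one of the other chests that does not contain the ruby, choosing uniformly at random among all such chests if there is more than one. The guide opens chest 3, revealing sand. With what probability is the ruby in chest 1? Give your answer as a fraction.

5/9

Condition on the true location of the ruby.
If it is in chest 1 (prior 5/13): the guide has 2 equally likely choices, so probability 1/2; weight (5/13)·(1/2) = 5/26.
If it is in chest 2 (prior 2/13): the guide has no choice, probability 1; weight (2/13)·1 = 2/13.
If it is in chest 3 (prior 6/13): the guide opened chest 3, so this case is ruled out; weight (6/13)·0 = 0.
The weights sum to 9/26.
So P(the ruby in chest 1 | the guide opened chest 3) = (5/26) / (9/26) = 5/9.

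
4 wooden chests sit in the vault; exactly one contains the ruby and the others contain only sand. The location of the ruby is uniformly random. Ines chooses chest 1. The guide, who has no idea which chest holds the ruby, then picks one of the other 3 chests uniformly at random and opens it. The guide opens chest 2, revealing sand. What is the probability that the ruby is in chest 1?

Condition on the true location of the ruby.
If it is in any of chests 1, 3, and 4 (prior 1/4 each): the guide picks chest 2 with probability 1/3 regardless, and it is not the prize; weight (1/4)·(1/3) = 1/12 each.
If it is in chest 2 (prior 1/4): the guide opened chest 2, so this case is ruled out; weight (1/4)·0 = 0.
The weights sum to 1/4.
So P(the ruby in chest 1 | the guide opened chest 2) = (1/12) / (1/4) = 1/3.

1/3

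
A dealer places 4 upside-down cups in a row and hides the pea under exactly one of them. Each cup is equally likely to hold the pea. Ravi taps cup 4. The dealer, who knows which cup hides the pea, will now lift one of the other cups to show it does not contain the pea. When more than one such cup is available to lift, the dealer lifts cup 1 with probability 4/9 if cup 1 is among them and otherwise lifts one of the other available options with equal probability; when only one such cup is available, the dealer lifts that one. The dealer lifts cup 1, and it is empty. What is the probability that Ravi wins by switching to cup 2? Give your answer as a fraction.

1/3

Condition on the true location of the pea.
If it is under cup 1 (prior 1/4): the dealer opened cup 1, so this case is ruled out; weight (1/4)·0 = 0.
If it is under any of cups 2, 3, and 4 (prior 1/4 each): cup 1 is available, opened with probability 4/9; weight (1/4)·(4/9) = 1/9 each.
The weights sum to 1/3.
So P(the pea under cup 2 | the dealer opened cup 1) = (1/9) / (1/3) = 1/3.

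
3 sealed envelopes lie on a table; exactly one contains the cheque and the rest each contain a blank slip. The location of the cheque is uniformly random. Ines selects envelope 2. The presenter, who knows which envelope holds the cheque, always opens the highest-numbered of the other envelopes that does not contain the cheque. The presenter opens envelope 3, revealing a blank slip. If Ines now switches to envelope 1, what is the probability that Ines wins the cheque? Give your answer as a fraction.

Consider each possible location of the cheque in turn.
If it is in either of envelopes 1 and 2 (prior 1/3 each): envelope 3 is the highest-numbered option available, probability 1; weight (1/3)·1 = 1/3 each.
If it is in envelope 3 (prior 1/3): the presenter opened envelope 3, so this case is ruled out; weight (1/3)·0 = 0.
The weights sum to 2/3.
So P(the cheque in envelope 1 | the presenter opened envelope 3) = (1/3) / (2/3) = 1/2.

1/2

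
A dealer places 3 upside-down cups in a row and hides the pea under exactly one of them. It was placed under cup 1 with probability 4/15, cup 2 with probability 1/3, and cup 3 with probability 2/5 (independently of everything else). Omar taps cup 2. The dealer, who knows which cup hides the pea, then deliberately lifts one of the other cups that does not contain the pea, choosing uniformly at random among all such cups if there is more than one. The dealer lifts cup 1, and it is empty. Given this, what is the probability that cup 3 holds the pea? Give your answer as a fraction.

Condition on the true location of the pea.
If it is under cup 1 (prior 4/15): the dealer opened cup 1, so this case is ruled out; weight (4/15)·0 = 0.
If it is under cup 2 (prior 1/3): the dealer has 2 equally likely choices, so probability 1/2; weight (1/3)·(1/2) = 1/6.
If it is under cup 3 (prior 2/5): the dealer has no choice, probability 1; weight (2/5)·1 = 2/5.
The weights sum to 17/30.
So P(the pea under cup 3 | the dealer opened cup 1) = (2/5) / (17/30) = 12/17.

12/17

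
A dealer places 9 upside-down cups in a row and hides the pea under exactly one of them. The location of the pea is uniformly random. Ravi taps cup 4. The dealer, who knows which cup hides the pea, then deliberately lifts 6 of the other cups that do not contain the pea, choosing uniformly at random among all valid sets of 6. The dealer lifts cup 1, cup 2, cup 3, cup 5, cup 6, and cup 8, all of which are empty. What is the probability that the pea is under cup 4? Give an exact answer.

1/9

Consider each possible location of the pea in turn.
If it is under any of cups 1, 2, 3, 5, 6, and 8 (prior 1/9 each): that cup was opened and seen not to hold the prize — ruled out; weight (1/9)·0 = 0 each.
If it is under cup 4 (prior 1/9): the dealer has 28 equally likely choices, so probability 1/28; weight (1/9)·(1/28) = 1/252.
If it is under either of cups 7 and 9 (prior 1/9 each): the dealer has 7 equally likely choices, so probability 1/7; weight (1/9)·(1/7) = 1/63 each.
The weights sum to 1/28.
So P(the pea under cup 4 | the dealer opened cup 1, cup 2, cup 3, cup 5, cup 6, and cup 8) = (1/252) / (1/28) = 1/9.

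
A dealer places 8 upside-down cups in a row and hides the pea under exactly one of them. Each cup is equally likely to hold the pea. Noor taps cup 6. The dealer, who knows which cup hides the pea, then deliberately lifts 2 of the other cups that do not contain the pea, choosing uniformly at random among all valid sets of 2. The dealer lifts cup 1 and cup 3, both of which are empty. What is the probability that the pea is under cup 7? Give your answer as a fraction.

7/40

Condition on the true location of the pea.
If it is under either of cups 1 and 3 (prior 1/8 each): that cup was opened and seen not to hold the prize — ruled out; weight (1/8)·0 = 0 each.
If it is under any of cups 2, 4, 5, 7, and 8 (prior 1/8 each): the dealer has 15 equally likely choices, so probability 1/15; weight (1/8)·(1/15) = 1/120 each.
If it is under cup 6 (prior 1/8): the dealer has 21 equally likely choices, so probability 1/21; weight (1/8)·(1/21) = 1/168.
The weights sum to 1/21.
So P(the pea under cup 7 | the dealer opened cup 1 and cup 3) = (1/120) / (1/21) = 7/40.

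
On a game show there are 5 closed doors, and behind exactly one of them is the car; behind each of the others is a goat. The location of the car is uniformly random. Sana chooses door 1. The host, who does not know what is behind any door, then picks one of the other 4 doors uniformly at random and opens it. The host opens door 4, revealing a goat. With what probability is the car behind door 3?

1/4

Because the host chose which door to open without knowing where the car is, the choice is independent of the prize location. Learning that door 4 does not hold the car simply rules out that one location and leaves the remaining 4 doors still equally likely by symmetry.
So P(the car behind door 3) = 1/4.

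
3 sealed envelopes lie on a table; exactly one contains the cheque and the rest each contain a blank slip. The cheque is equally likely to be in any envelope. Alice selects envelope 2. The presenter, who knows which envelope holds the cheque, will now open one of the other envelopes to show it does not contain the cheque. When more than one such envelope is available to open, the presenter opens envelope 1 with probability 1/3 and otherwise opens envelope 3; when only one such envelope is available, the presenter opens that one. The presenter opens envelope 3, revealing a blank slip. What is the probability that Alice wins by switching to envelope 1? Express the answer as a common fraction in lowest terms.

3/5

Condition on the true location of the cheque.
If it is in envelope 1 (prior 1/3): only envelope 3 is available, probability 1; weight (1/3)·1 = 1/3.
If it is in envelope 2 (prior 1/3): envelope 1 is available but not opened, probability 2/3; weight (1/3)·(2/3) = 2/9.
If it is in envelope 3 (prior 1/3): the presenter opened envelope 3, so this case is ruled out; weight (1/3)·0 = 0.
The weights sum to 5/9.
So P(the cheque in envelope 1 | the presenter opened envelope 3) = (1/3) / (5/9) = 3/5.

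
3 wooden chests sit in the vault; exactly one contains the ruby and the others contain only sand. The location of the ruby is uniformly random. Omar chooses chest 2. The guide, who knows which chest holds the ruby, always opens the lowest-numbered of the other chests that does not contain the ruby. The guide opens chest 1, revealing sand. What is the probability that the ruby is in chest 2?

Apply Bayes' rule, conditioning on where the ruby actually is.
If it is in chest 1 (prior 1/3): the guide opened chest 1, so this case is ruled out; weight (1/3)·0 = 0.
If it is in either of chests 2 and 3 (prior 1/3 each): chest 1 is the lowest-numbered option available, probability 1; weight (1/3)·1 = 1/3 each.
The weights sum to 2/3.
So P(the ruby in chest 2 | the guide opened chest 1) = (1/3) / (2/3) = 1/2.

1/2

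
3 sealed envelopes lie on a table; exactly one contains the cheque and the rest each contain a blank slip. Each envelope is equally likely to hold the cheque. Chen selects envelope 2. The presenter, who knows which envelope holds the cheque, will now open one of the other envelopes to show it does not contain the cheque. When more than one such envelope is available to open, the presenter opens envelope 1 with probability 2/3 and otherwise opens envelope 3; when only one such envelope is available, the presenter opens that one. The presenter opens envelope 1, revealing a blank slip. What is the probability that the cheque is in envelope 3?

Apply Bayes' rule, conditioning on where the cheque actually is.
If it is in envelope 1 (prior 1/3): the presenter opened envelope 1, so this case is ruled out; weight (1/3)·0 = 0.
If it is in envelope 2 (prior 1/3): envelope 1 is available, opened with probability 2/3; weight (1/3)·(2/3) = 2/9.
If it is in envelope 3 (prior 1/3): only envelope 1 is available, probability 1; weight (1/3)·1 = 1/3.
The weights sum to 5/9.
So P(the cheque in envelope 3 | the presenter opened envelope 1) = (1/3) / (5/9) = 3/5.

3/5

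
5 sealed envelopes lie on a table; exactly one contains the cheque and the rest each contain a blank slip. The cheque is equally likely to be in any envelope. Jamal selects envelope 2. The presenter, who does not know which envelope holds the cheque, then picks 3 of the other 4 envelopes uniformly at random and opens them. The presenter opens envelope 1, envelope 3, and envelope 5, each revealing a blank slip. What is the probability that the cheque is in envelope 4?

Condition on the true location of the cheque.
If it is in any of envelopes 1, 3, and 5 (prior 1/5 each): that envelope was opened and seen not to hold the prize — ruled out; weight (1/5)·0 = 0 each.
If it is in either of envelopes 2 and 4 (prior 1/5 each): the presenter picks exactly this set with probability 1/4 regardless, and none is the prize; weight (1/5)·(1/4) = 1/20 each.
The weights sum to 1/10.
So P(the cheque in envelope 4 | the presenter opened envelope 1, envelope 3, and envelope 5) = (1/20) / (1/10) = 1/2.

1/2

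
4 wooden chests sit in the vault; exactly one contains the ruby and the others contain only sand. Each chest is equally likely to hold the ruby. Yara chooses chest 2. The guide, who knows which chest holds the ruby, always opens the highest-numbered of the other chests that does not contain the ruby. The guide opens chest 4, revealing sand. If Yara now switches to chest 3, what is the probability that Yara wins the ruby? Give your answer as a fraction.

Apply Bayes' rule, conditioning on where the ruby actually is.
If it is in any of chests 1, 2, and 3 (prior 1/4 each): chest 4 is the highest-numbered option available, probability 1; weight (1/4)·1 = 1/4 each.
If it is in chest 4 (prior 1/4): the guide opened chest 4, so this case is ruled out; weight (1/4)·0 = 0.
The weights sum to 3/4.
So P(the ruby in chest 3 | the guide opened chest 4) = (1/4) / (3/4) = 1/3.

1/3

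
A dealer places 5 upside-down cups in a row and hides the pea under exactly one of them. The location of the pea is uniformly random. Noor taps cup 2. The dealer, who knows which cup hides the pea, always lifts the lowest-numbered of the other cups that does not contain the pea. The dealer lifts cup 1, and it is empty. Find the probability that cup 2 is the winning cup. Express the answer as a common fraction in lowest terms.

Consider each possible location of the pea in turn.
If it is under cup 1 (prior 1/5): the dealer opened cup 1, so this case is ruled out; weight (1/5)·0 = 0.
If it is under any of cups 2, 3, 4, and 5 (prior 1/5 each): cup 1 is the lowest-numbered option available, probability 1; weight (1/5)·1 = 1/5 each.
The weights sum to 4/5.
So P(the pea under cup 2 | the dealer opened cup 1) = (1/5) / (4/5) = 1/4.

1/4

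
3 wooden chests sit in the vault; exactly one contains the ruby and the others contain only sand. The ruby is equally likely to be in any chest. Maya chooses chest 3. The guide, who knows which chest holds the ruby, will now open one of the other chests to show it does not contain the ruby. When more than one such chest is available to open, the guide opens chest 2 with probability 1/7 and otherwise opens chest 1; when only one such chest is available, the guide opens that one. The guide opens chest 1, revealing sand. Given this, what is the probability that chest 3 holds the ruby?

Apply Bayes' rule, conditioning on where the ruby actually is.
If it is in chest 1 (prior 1/3): the guide opened chest 1, so this case is ruled out; weight (1/3)·0 = 0.
If it is in chest 2 (prior 1/3): only chest 1 is available, probability 1; weight (1/3)·1 = 1/3.
If it is in chest 3 (prior 1/3): chest 2 is available but not opened, probability 6/7; weight (1/3)·(6/7) = 2/7.
The weights sum to 13/21.
So P(the ruby in chest 3 | the guide opened chest 1) = (2/7) / (13/21) = 6/13.

6/13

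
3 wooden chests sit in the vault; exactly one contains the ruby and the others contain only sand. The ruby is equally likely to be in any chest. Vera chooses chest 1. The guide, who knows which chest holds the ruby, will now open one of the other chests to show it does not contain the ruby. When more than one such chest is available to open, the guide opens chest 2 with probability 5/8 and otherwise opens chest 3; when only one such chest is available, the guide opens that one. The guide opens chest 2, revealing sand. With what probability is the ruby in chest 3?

Condition on the true location of the ruby.
If it is in chest 1 (prior 1/3): chest 2 is available, opened with probability 5/8; weight (1/3)·(5/8) = 5/24.
If it is in chest 2 (prior 1/3): the guide opened chest 2, so this case is ruled out; weight (1/3)·0 = 0.
If it is in chest 3 (prior 1/3): only chest 2 is available, probability 1; weight (1/3)·1 = 1/3.
The weights sum to 13/24.
So P(the ruby in chest 3 | the guide opened chest 2) = (1/3) / (13/24) = 8/13.

8/13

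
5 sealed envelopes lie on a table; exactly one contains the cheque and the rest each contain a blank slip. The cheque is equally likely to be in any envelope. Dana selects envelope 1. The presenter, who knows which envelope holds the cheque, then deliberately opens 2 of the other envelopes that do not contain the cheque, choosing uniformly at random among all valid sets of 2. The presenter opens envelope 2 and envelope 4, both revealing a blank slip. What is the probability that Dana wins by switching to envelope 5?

Consider each possible location of the cheque in turn.
If it is in envelope 1 (prior 1/5): the presenter has 6 equally likely choices, so probability 1/6; weight (1/5)·(1/6) = 1/30.
If it is in either of envelopes 2 and 4 (prior 1/5 each): that envelope was opened and seen not to hold the prize — ruled out; weight (1/5)·0 = 0 each.
If it is in either of envelopes 3 and 5 (prior 1/5 each): the presenter has 3 equally likely choices, so probability 1/3; weight (1/5)·(1/3) = 1/15 each.
The weights sum to 1/6.
So P(the cheque in envelope 5 | the presenter opened envelope 2 and envelope 4) = (1/15) / (1/6) = 2/5.

2/5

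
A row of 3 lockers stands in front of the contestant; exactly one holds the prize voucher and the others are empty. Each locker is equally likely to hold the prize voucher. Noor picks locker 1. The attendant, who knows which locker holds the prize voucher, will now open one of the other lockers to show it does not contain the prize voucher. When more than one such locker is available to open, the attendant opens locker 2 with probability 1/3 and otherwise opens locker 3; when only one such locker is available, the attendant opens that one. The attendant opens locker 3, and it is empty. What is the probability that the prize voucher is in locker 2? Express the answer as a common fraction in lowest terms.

Condition on the true location of the prize voucher.
If it is in locker 1 (prior 1/3): locker 2 is available but not opened, probability 2/3; weight (1/3)·(2/3) = 2/9.
If it is in locker 2 (prior 1/3): only locker 3 is available, probability 1; weight (1/3)·1 = 1/3.
If it is in locker 3 (prior 1/3): the attendant opened locker 3, so this case is ruled out; weight (1/3)·0 = 0.
The weights sum to 5/9.
So P(the prize voucher in locker 2 | the attendant opened locker 3) = (1/3) / (5/9) = 3/5.

3/5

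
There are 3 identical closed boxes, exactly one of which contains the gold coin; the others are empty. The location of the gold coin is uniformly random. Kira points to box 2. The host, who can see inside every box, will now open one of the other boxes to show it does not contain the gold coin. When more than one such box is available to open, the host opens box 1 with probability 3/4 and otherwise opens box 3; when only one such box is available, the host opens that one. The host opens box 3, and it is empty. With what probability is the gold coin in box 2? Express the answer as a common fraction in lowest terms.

Condition on the true location of the gold coin.
If it is in box 1 (prior 1/3): only box 3 is available, probability 1; weight (1/3)·1 = 1/3.
If it is in box 2 (prior 1/3): box 1 is available but not opened, probability 1/4; weight (1/3)·(1/4) = 1/12.
If it is in box 3 (prior 1/3): the host opened box 3, so this case is ruled out; weight (1/3)·0 = 0.
The weights sum to 5/12.
So P(the gold coin in box 2 | the host opened box 3) = (1/12) / (5/12) = 1/5.

1/5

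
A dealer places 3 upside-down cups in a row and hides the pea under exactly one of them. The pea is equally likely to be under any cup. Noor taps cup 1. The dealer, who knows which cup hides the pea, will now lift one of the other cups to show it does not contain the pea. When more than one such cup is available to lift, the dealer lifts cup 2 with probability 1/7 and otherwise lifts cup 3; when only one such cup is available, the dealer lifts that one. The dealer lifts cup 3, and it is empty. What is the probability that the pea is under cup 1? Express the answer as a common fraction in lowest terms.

Consider each possible location of the pea in turn.
If it is under cup 1 (prior 1/3): cup 2 is available but not opened, probability 6/7; weight (1/3)·(6/7) = 2/7.
If it is under cup 2 (prior 1/3): only cup 3 is available, probability 1; weight (1/3)·1 = 1/3.
If it is under cup 3 (prior 1/3): the dealer opened cup 3, so this case is ruled out; weight (1/3)·0 = 0.
The weights sum to 13/21.
So P(the pea under cup 1 | the dealer opened cup 3) = (2/7) / (13/21) = 6/13.

6/13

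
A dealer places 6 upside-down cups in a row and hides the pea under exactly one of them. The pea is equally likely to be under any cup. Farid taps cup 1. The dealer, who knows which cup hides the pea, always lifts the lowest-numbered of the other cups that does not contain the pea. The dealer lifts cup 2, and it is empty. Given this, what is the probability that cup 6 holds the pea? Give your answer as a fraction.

Apply Bayes' rule, conditioning on where the pea actually is.
If it is under any of cups 1, 3, 4, 5, and 6 (prior 1/6 each): cup 2 is the lowest-numbered option available, probability 1; weight (1/6)·1 = 1/6 each.
If it is under cup 2 (prior 1/6): the dealer opened cup 2, so this case is ruled out; weight (1/6)·0 = 0.
The weights sum to 5/6.
So P(the pea under cup 6 | the dealer opened cup 2) = (1/6) / (5/6) = 1/5.

1/5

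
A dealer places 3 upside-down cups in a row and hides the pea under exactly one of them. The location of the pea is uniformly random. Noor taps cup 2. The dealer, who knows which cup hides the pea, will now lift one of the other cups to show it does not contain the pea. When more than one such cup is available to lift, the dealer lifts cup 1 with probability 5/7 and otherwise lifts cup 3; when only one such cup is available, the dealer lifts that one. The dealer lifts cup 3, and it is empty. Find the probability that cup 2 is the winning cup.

2/9

Consider each possible location of the pea in turn.
If it is under cup 1 (prior 1/3): only cup 3 is available, probability 1; weight (1/3)·1 = 1/3.
If it is under cup 2 (prior 1/3): cup 1 is available but not opened, probability 2/7; weight (1/3)·(2/7) = 2/21.
If it is under cup 3 (prior 1/3): the dealer opened cup 3, so this case is ruled out; weight (1/3)·0 = 0.
The weights sum to 3/7.
So P(the pea under cup 2 | the dealer opened cup 3) = (2/21) / (3/7) = 2/9.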